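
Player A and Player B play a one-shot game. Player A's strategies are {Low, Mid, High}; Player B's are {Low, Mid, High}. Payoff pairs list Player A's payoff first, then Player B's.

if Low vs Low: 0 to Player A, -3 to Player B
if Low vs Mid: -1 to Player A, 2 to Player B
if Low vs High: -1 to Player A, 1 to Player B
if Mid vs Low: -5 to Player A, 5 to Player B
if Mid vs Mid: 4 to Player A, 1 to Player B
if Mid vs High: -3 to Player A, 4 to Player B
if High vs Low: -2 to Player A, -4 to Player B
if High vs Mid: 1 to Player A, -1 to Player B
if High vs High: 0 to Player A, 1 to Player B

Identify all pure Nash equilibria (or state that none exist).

(High, High)

A profile is a Nash equilibrium when each player is best-responding to the other.
Player A's best responses — vs Low: Low (payoff 0); vs Mid: Mid (payoff 4); vs High: High (payoff 0).
Player B's best responses — vs Low: Mid (payoff 2); vs Mid: Low (payoff 5); vs High: High (payoff 1).
The only mutual best response is (High, High); neither player gains by switching there.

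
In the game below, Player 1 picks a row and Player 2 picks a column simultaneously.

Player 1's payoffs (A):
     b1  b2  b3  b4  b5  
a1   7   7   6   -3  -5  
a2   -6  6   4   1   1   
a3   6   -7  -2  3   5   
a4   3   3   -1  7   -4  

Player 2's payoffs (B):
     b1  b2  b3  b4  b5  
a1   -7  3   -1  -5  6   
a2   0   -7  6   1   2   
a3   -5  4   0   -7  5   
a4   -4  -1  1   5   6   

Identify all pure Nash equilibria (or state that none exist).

(a3, b5)

A profile is a Nash equilibrium when each player is best-responding to the other.
Player 1's best responses — vs b1: a1 (payoff 7); vs b2: a1 (payoff 7); vs b3: a1 (payoff 6); vs b4: a4 (payoff 7); vs b5: a3 (payoff 5).
Player 2's best responses — vs a1: b5 (payoff 6); vs a2: b3 (payoff 6); vs a3: b5 (payoff 5); vs a4: b5 (payoff 6).
The only mutual best response is (a3, b5); neither player gains by switching there.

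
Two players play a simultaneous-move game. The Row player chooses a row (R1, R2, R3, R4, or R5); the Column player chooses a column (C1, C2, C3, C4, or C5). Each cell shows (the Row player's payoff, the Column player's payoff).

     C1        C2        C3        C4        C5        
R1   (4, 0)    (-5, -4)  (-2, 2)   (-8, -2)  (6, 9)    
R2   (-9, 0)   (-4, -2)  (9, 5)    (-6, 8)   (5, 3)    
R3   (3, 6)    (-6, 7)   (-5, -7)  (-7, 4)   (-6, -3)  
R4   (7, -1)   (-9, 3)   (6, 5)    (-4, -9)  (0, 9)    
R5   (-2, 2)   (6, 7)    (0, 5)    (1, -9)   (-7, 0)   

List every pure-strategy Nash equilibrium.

A profile is a Nash equilibrium when each player is best-responding to the other.
The Row player's best responses — vs C1: R4 (payoff 7); vs C2: R5 (payoff 6); vs C3: R2 (payoff 9); vs C4: R5 (payoff 1); vs C5: R1 (payoff 6).
The Column player's best responses — vs R1: C5 (payoff 9); vs R2: C4 (payoff 8); vs R3: C2 (payoff 7); vs R4: C5 (payoff 9); vs R5: C2 (payoff 7).
Mutual best responses occur at (R1, C5) and (R5, C2); at each, neither player gains by switching.

(R1, C5) and (R5, C2)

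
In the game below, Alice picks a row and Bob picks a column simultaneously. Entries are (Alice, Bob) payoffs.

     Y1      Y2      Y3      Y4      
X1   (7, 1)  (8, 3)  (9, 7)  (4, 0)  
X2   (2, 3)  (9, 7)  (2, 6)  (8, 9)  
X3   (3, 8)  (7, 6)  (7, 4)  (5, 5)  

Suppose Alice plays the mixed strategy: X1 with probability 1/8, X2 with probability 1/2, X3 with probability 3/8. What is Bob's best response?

Bob's best reply maximizes expected payoff against the mix.
Y1: (1/8)·1 + (1/2)·3 + (3/8)·8 = 37/8
Y2: (1/8)·3 + (1/2)·7 + (3/8)·6 = 49/8
Y3: (1/8)·7 + (1/2)·6 + (3/8)·4 = 43/8
Y4: (1/8)·0 + (1/2)·9 + (3/8)·5 = 51/8
Highest expected payoff is 51/8, from Y4.

Y4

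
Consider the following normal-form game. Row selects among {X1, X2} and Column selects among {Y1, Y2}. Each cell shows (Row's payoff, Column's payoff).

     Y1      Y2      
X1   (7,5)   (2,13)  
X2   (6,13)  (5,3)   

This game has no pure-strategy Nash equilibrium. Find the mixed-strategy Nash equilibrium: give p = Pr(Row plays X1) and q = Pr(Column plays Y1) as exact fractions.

Each player's mixing probability is pinned down by making the *other* player indifferent.
Column indifferent between Y1 and Y2: p·5 + (1−p)·13 = p·13 + (1−p)·3 ⟹ 13 + (-8)p = 3 + 10p ⟹ p = 5/9.
Row indifferent between X1 and X2: q·7 + (1−q)·2 = q·6 + (1−q)·5 ⟹ 2 + 5q = 5 + 1q ⟹ q = 3/4.

p = 5/9, q = 3/4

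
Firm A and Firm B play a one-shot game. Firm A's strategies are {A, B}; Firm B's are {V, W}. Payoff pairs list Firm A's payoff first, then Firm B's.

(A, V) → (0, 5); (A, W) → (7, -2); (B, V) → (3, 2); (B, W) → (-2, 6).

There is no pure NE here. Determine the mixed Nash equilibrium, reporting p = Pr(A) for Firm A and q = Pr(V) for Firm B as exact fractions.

In a mixed NE each player is indifferent between their pure strategies, so the opponent's mix sets the indifference.
Firm B indifferent between V and W: p·5 + (1−p)·2 = p·(-2) + (1−p)·6 ⟹ 2 + 3p = 6 + (-8)p ⟹ p = 4/11.
Firm A indifferent between A and B: q·0 + (1−q)·7 = q·3 + (1−q)·(-2) ⟹ 7 + (-7)q = (-2) + 5q ⟹ q = 3/4.

p = 4/11, q = 3/4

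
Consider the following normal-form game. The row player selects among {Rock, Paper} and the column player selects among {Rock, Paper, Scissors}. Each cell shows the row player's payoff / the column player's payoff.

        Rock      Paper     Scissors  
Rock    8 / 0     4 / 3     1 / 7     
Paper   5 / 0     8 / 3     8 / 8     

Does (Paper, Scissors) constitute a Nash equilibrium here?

Holding the column player at Scissors: the row player gets 8 from Paper, versus 1 from Rock. No profitable deviation for the row player.
Holding the row player at Paper: the column player gets 8 from Scissors, versus 0 from Rock, 3 from Paper. No profitable deviation for the column player either.

Yes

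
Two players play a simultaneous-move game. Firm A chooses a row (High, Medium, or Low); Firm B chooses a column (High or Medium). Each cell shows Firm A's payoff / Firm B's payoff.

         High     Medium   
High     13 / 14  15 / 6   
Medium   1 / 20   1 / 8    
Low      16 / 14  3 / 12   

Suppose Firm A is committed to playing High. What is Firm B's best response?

High

With Firm A fixed at High, Firm B's payoffs are: High → 14, Medium → 6.
The maximum is 14, achieved by High.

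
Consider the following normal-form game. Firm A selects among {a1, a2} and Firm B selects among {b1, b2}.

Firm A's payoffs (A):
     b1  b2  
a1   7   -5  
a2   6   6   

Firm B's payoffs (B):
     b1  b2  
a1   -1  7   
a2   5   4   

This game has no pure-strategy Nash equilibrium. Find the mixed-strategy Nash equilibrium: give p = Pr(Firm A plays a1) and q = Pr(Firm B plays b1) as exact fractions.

p = 1/9, q = 11/12

In a mixed NE each player is indifferent between their pure strategies, so the opponent's mix sets the indifference.
Firm B indifferent between b1 and b2: p·(-1) + (1−p)·5 = p·7 + (1−p)·4 ⟹ 5 + (-6)p = 4 + 3p ⟹ p = 1/9.
Firm A indifferent between a1 and a2: q·7 + (1−q)·(-5) = q·6 + (1−q)·6 ⟹ (-5) + 12q = 6 + 0q ⟹ q = 11/12.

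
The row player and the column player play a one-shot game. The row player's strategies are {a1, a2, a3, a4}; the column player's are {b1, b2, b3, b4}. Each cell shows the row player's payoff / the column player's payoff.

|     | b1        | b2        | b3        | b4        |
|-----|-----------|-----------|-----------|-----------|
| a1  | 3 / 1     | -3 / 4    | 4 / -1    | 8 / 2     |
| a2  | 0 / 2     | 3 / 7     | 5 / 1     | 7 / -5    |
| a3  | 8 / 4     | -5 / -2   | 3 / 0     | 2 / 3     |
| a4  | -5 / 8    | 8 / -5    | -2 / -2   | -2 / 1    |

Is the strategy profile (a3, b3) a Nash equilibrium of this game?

Holding the column player at b3: the row player gets 3 from a3 but could get 5 by switching to a2. The row player has a profitable deviation.

No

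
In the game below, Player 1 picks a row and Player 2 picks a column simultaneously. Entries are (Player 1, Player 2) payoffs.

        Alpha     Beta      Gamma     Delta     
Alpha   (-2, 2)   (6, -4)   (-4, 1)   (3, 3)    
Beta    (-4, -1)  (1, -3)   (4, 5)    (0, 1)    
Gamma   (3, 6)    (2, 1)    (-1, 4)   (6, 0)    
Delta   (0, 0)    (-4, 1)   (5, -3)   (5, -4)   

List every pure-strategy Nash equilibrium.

Check mutual best responses: a cell is a NE iff neither player can gain by unilaterally deviating.
Player 1's best responses — vs Alpha: Gamma (payoff 3); vs Beta: Alpha (payoff 6); vs Gamma: Delta (payoff 5); vs Delta: Gamma (payoff 6).
Player 2's best responses — vs Alpha: Delta (payoff 3); vs Beta: Gamma (payoff 5); vs Gamma: Alpha (payoff 6); vs Delta: Beta (payoff 1).
The only mutual best response is (Gamma, Alpha); neither player gains by switching there.

(Gamma, Alpha)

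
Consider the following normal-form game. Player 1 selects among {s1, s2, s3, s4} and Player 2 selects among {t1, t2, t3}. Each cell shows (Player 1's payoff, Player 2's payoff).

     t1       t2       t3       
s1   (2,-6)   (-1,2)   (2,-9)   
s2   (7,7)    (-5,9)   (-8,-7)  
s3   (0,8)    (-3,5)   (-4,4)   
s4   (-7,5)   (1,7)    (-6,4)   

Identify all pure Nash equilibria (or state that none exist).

(s4, t2)

A profile is a Nash equilibrium when each player is best-responding to the other.
Player 1's best responses — vs t1: s2 (payoff 7); vs t2: s4 (payoff 1); vs t3: s1 (payoff 2).
Player 2's best responses — vs s1: t2 (payoff 2); vs s2: t2 (payoff 9); vs s3: t1 (payoff 8); vs s4: t2 (payoff 7).
The only mutual best response is (s4, t2); neither player gains by switching there.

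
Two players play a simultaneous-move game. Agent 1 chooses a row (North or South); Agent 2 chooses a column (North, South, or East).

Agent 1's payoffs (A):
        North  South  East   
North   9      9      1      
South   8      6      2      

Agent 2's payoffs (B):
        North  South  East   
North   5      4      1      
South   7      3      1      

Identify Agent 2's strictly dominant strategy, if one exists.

North

A strategy is strictly dominant if it gives Agent 2 a strictly higher payoff than every other strategy, against every choice by the opponent.
North strictly dominates: vs North: 5 > each of {4, 1}; vs South: 7 > each of {3, 1}.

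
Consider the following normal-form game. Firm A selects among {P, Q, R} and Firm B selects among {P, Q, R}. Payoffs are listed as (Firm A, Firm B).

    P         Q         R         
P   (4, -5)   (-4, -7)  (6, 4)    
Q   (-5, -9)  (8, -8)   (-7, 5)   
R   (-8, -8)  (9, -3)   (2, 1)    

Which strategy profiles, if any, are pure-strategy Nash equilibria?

Find each player's best response to every opponent strategy; NE are the intersections.
Firm A's best responses — vs P: P (payoff 4); vs Q: R (payoff 9); vs R: P (payoff 6).
Firm B's best responses — vs P: R (payoff 4); vs Q: R (payoff 5); vs R: R (payoff 1).
The only mutual best response is (P, R); neither player gains by switching there.

(P, R)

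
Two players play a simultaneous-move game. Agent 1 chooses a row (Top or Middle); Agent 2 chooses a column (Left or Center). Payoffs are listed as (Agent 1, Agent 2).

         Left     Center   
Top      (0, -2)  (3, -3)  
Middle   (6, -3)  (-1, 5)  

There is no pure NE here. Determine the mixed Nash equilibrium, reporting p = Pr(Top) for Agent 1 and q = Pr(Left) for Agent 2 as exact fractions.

In a mixed NE each player is indifferent between their pure strategies, so the opponent's mix sets the indifference.
Agent 2 indifferent between Left and Center: p·(-2) + (1−p)·(-3) = p·(-3) + (1−p)·5 ⟹ (-3) + 1p = 5 + (-8)p ⟹ p = 8/9.
Agent 1 indifferent between Top and Middle: q·0 + (1−q)·3 = q·6 + (1−q)·(-1) ⟹ 3 + (-3)q = (-1) + 7q ⟹ q = 2/5.

p = 8/9, q = 2/5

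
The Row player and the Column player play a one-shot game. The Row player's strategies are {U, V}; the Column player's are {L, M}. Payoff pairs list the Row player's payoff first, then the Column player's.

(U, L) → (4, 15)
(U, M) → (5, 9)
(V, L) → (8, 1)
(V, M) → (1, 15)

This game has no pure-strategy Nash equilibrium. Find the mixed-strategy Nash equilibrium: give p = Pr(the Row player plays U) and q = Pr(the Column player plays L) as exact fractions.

Each player's mixing probability is pinned down by making the *other* player indifferent.
The Column player indifferent between L and M: p·15 + (1−p)·1 = p·9 + (1−p)·15 ⟹ 1 + 14p = 15 + (-6)p ⟹ p = 7/10.
The Row player indifferent between U and V: q·4 + (1−q)·5 = q·8 + (1−q)·1 ⟹ 5 + (-1)q = 1 + 7q ⟹ q = 1/2.

p = 7/10, q = 1/2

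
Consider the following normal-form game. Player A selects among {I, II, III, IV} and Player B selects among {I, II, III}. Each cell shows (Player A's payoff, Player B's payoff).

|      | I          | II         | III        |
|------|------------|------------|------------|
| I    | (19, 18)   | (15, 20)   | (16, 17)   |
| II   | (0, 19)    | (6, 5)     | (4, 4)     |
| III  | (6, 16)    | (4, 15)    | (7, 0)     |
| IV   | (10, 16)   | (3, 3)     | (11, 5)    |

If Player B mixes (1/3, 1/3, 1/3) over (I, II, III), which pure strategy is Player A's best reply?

Player A's best reply maximizes expected payoff against the mix.
I: (1/3)·19 + (1/3)·15 + (1/3)·16 = 50/3
II: (1/3)·0 + (1/3)·6 + (1/3)·4 = 10/3
III: (1/3)·6 + (1/3)·4 + (1/3)·7 = 17/3
IV: (1/3)·10 + (1/3)·3 + (1/3)·11 = 8
Highest expected payoff is 50/3, from I.

I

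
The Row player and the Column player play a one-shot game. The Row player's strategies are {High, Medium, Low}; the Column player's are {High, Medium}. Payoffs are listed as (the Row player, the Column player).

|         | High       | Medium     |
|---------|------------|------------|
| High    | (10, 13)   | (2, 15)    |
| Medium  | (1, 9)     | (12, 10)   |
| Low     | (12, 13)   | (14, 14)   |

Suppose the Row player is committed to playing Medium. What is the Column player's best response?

Medium

With the Row player fixed at Medium, the Column player's payoffs are: High → 9, Medium → 10.
The maximum is 10, achieved by Medium.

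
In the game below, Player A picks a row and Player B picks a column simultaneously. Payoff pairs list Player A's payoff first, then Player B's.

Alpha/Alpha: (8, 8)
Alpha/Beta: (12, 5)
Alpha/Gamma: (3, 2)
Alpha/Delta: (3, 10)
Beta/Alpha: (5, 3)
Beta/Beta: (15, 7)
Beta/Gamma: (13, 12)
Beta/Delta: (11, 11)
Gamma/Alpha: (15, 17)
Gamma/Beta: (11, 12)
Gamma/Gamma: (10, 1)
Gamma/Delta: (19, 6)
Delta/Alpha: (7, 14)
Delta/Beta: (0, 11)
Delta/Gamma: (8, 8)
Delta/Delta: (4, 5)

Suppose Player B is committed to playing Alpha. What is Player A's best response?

With Player B fixed at Alpha, Player A's payoffs are: Alpha → 8, Beta → 5, Gamma → 15, Delta → 7.
The maximum is 15, achieved by Gamma.

Gamma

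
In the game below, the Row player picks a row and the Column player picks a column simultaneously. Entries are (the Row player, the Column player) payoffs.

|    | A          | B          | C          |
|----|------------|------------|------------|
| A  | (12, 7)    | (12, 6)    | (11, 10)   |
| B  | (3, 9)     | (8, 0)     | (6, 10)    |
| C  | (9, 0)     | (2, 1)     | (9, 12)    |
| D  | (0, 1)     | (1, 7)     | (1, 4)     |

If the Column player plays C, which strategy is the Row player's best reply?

With the Column player fixed at C, the Row player's payoffs are: A → 11, B → 6, C → 9, D → 1.
The maximum is 11, achieved by A.

A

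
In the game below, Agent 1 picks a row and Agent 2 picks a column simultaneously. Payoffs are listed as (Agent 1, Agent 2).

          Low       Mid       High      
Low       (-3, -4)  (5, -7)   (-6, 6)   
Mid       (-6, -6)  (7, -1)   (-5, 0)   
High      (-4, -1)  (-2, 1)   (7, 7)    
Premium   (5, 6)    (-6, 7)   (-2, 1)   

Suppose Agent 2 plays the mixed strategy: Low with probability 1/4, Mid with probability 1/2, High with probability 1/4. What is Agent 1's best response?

Mid

Agent 1's best reply maximizes expected payoff against the mix.
Low: (1/4)·(-3) + (1/2)·5 + (1/4)·(-6) = 1/4
Mid: (1/4)·(-6) + (1/2)·7 + (1/4)·(-5) = 3/4
High: (1/4)·(-4) + (1/2)·(-2) + (1/4)·7 = -1/4
Premium: (1/4)·5 + (1/2)·(-6) + (1/4)·(-2) = -9/4
Highest expected payoff is 3/4, from Mid.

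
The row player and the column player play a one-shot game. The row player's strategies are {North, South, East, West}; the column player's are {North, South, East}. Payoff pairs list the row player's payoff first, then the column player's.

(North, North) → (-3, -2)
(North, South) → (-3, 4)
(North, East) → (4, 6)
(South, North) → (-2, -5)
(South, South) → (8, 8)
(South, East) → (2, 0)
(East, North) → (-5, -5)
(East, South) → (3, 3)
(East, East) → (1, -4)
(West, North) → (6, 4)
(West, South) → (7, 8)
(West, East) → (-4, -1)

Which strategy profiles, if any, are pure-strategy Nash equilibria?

(North, East) and (South, South)

Find each player's best response to every opponent strategy; NE are the intersections.
The row player's best responses — vs North: West (payoff 6); vs South: South (payoff 8); vs East: North (payoff 4).
The column player's best responses — vs North: East (payoff 6); vs South: South (payoff 8); vs East: South (payoff 3); vs West: South (payoff 8).
Mutual best responses occur at (North, East) and (South, South); at each, neither player gains by switching.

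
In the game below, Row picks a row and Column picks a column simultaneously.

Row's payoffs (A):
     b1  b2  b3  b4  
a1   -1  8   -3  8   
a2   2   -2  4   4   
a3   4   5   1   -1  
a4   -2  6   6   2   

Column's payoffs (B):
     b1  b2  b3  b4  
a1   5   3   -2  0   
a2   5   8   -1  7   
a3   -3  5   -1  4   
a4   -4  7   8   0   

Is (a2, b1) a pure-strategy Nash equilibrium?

Holding Column at b1: Row gets 2 from a2 but could get 4 by switching to a3. Row has a profitable deviation.

No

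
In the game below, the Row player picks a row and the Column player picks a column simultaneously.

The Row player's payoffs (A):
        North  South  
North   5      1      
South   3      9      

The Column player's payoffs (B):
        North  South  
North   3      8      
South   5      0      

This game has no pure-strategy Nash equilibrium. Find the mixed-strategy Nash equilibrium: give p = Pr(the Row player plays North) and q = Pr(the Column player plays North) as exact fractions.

p = 1/2, q = 4/5

Each player's mixing probability is pinned down by making the *other* player indifferent.
The Column player indifferent between North and South: p·3 + (1−p)·5 = p·8 + (1−p)·0 ⟹ 5 + (-2)p = 0 + 8p ⟹ p = 1/2.
The Row player indifferent between North and South: q·5 + (1−q)·1 = q·3 + (1−q)·9 ⟹ 1 + 4q = 9 + (-6)q ⟹ q = 4/5.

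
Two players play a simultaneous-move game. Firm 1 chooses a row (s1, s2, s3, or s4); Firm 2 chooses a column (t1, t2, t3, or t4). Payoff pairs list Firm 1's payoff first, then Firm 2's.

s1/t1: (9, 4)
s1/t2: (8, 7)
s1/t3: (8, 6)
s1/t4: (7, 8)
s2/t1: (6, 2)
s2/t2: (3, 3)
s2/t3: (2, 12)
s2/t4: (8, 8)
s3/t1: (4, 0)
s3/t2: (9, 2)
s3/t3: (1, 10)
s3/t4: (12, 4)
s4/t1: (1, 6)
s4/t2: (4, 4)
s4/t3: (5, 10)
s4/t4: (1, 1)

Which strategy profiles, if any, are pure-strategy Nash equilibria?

A profile is a Nash equilibrium when each player is best-responding to the other.
Firm 1's best responses — vs t1: s1 (payoff 9); vs t2: s3 (payoff 9); vs t3: s1 (payoff 8); vs t4: s3 (payoff 12).
Firm 2's best responses — vs s1: t4 (payoff 8); vs s2: t3 (payoff 12); vs s3: t3 (payoff 10); vs s4: t3 (payoff 10).
No cell has both players best-responding. For instance, Firm 1's best reply to t1 is s1, but against s1 Firm 2 prefers t4 over t1.

No pure-strategy Nash equilibrium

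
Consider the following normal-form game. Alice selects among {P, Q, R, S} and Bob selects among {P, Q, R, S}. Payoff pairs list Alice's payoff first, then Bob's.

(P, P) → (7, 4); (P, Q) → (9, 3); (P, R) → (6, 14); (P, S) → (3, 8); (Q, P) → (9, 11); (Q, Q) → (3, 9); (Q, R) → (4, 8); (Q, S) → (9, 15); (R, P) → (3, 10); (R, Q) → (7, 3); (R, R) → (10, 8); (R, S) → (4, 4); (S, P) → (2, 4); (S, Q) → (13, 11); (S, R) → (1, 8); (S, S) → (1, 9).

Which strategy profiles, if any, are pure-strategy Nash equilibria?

(Q, S) and (S, Q)

A profile is a Nash equilibrium when each player is best-responding to the other.
Alice's best responses — vs P: Q (payoff 9); vs Q: S (payoff 13); vs R: R (payoff 10); vs S: Q (payoff 9).
Bob's best responses — vs P: R (payoff 14); vs Q: S (payoff 15); vs R: P (payoff 10); vs S: Q (payoff 11).
Mutual best responses occur at (Q, S) and (S, Q); at each, neither player gains by switching.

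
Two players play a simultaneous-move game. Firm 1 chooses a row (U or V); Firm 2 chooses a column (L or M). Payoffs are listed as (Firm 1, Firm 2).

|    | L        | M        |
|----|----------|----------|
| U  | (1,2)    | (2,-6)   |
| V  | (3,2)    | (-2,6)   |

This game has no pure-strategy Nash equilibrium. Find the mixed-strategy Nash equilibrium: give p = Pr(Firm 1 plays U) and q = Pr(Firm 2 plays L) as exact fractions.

Each player's mixing probability is pinned down by making the *other* player indifferent.
Firm 2 indifferent between L and M: p·2 + (1−p)·2 = p·(-6) + (1−p)·6 ⟹ 2 + 0p = 6 + (-12)p ⟹ p = 1/3.
Firm 1 indifferent between U and V: q·1 + (1−q)·2 = q·3 + (1−q)·(-2) ⟹ 2 + (-1)q = (-2) + 5q ⟹ q = 2/3.

p = 1/3, q = 2/3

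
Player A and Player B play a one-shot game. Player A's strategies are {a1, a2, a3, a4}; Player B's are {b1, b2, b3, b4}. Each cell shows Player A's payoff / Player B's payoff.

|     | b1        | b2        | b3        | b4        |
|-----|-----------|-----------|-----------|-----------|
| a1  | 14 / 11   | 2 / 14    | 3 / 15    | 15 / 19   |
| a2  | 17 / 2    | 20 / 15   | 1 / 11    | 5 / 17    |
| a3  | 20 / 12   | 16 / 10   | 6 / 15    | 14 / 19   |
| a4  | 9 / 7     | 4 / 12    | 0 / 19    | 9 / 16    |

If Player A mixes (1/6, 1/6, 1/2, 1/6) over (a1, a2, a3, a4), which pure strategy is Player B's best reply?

Player B's best reply maximizes expected payoff against the mix.
b1: (1/6)·11 + (1/6)·2 + (1/2)·12 + (1/6)·7 = 28/3
b2: (1/6)·14 + (1/6)·15 + (1/2)·10 + (1/6)·12 = 71/6
b3: (1/6)·15 + (1/6)·11 + (1/2)·15 + (1/6)·19 = 15
b4: (1/6)·19 + (1/6)·17 + (1/2)·19 + (1/6)·16 = 109/6
Highest expected payoff is 109/6, from b4.

b4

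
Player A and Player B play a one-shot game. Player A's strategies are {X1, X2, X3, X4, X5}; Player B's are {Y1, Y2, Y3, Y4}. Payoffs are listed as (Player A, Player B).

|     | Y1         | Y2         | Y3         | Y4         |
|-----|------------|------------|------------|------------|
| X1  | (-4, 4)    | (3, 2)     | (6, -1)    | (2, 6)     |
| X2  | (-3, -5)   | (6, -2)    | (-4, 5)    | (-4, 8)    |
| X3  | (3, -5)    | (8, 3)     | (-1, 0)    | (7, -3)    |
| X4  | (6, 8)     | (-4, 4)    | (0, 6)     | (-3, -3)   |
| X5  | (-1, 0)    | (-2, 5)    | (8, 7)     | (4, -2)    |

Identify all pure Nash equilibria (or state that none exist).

(X3, Y2), (X4, Y1), and (X5, Y3)

Check mutual best responses: a cell is a NE iff neither player can gain by unilaterally deviating.
Player A's best responses — vs Y1: X4 (payoff 6); vs Y2: X3 (payoff 8); vs Y3: X5 (payoff 8); vs Y4: X3 (payoff 7).
Player B's best responses — vs X1: Y4 (payoff 6); vs X2: Y4 (payoff 8); vs X3: Y2 (payoff 3); vs X4: Y1 (payoff 8); vs X5: Y3 (payoff 7).
Mutual best responses occur at (X3, Y2), (X4, Y1), and (X5, Y3); at each, neither player gains by switching.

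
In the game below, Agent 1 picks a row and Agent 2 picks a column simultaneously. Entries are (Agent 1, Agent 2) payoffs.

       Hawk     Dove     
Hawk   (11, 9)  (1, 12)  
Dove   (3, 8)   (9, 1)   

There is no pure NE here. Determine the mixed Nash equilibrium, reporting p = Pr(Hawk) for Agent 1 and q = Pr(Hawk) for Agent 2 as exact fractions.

p = 7/10, q = 1/2

Each player's mixing probability is pinned down by making the *other* player indifferent.
Agent 2 indifferent between Hawk and Dove: p·9 + (1−p)·8 = p·12 + (1−p)·1 ⟹ 8 + 1p = 1 + 11p ⟹ p = 7/10.
Agent 1 indifferent between Hawk and Dove: q·11 + (1−q)·1 = q·3 + (1−q)·9 ⟹ 1 + 10q = 9 + (-6)q ⟹ q = 1/2.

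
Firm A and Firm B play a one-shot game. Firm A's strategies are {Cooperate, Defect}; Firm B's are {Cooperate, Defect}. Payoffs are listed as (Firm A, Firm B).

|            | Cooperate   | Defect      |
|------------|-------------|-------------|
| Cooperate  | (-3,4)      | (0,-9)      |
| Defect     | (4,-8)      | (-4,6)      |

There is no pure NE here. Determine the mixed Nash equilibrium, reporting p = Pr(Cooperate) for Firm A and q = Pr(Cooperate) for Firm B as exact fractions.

p = 14/27, q = 4/11

In a mixed NE each player is indifferent between their pure strategies, so the opponent's mix sets the indifference.
Firm B indifferent between Cooperate and Defect: p·4 + (1−p)·(-8) = p·(-9) + (1−p)·6 ⟹ (-8) + 12p = 6 + (-15)p ⟹ p = 14/27.
Firm A indifferent between Cooperate and Defect: q·(-3) + (1−q)·0 = q·4 + (1−q)·(-4) ⟹ 0 + (-3)q = (-4) + 8q ⟹ q = 4/11.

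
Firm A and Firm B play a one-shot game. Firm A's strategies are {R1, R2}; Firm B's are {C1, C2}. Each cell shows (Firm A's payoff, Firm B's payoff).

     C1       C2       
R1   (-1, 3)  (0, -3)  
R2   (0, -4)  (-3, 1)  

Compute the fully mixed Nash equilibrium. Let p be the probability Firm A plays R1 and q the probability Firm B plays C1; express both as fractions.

Each player's mixing probability is pinned down by making the *other* player indifferent.
Firm B indifferent between C1 and C2: p·3 + (1−p)·(-4) = p·(-3) + (1−p)·1 ⟹ (-4) + 7p = 1 + (-4)p ⟹ p = 5/11.
Firm A indifferent between R1 and R2: q·(-1) + (1−q)·0 = q·0 + (1−q)·(-3) ⟹ 0 + (-1)q = (-3) + 3q ⟹ q = 3/4.

p = 5/11, q = 3/4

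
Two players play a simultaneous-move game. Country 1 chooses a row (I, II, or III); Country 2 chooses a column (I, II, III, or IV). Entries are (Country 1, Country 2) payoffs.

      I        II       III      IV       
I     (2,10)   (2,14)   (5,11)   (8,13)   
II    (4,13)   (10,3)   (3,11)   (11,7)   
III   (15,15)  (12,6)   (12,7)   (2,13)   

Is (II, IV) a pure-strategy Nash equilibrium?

Holding Country 2 at IV: Country 1 gets 11 from II, versus 8 from I, 2 from III. No profitable deviation for Country 1.
Holding Country 1 at II: Country 2 gets 7 from IV but could get 13 by switching to I. Country 2 has a profitable deviation.

No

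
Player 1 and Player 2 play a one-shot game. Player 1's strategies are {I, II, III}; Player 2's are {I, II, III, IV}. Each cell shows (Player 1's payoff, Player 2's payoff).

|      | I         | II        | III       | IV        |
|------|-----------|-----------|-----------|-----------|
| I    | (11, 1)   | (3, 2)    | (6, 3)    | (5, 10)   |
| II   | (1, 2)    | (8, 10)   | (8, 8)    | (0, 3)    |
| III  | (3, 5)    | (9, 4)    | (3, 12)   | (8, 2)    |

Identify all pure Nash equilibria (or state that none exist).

A profile is a Nash equilibrium when each player is best-responding to the other.
Player 1's best responses — vs I: I (payoff 11); vs II: III (payoff 9); vs III: II (payoff 8); vs IV: III (payoff 8).
Player 2's best responses — vs I: IV (payoff 10); vs II: II (payoff 10); vs III: III (payoff 12).
No cell has both players best-responding. For instance, Player 1's best reply to III is II, but against II Player 2 prefers II over III.

No pure-strategy Nash equilibrium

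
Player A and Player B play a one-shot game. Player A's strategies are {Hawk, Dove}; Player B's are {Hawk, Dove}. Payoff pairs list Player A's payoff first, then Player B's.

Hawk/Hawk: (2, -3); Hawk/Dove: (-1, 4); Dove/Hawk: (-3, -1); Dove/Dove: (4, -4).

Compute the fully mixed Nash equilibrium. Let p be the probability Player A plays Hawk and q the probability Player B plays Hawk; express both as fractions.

In a mixed NE each player is indifferent between their pure strategies, so the opponent's mix sets the indifference.
Player B indifferent between Hawk and Dove: p·(-3) + (1−p)·(-1) = p·4 + (1−p)·(-4) ⟹ (-1) + (-2)p = (-4) + 8p ⟹ p = 3/10.
Player A indifferent between Hawk and Dove: q·2 + (1−q)·(-1) = q·(-3) + (1−q)·4 ⟹ (-1) + 3q = 4 + (-7)q ⟹ q = 1/2.

p = 3/10, q = 1/2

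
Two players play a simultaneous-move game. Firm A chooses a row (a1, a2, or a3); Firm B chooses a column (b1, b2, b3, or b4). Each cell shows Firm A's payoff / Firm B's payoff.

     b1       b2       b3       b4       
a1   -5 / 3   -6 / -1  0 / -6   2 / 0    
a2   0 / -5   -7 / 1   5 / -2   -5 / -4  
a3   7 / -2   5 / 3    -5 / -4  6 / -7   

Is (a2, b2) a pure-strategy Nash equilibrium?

No

Holding Firm B at b2: Firm A gets -7 from a2 but could get 5 by switching to a3. Firm A has a profitable deviation.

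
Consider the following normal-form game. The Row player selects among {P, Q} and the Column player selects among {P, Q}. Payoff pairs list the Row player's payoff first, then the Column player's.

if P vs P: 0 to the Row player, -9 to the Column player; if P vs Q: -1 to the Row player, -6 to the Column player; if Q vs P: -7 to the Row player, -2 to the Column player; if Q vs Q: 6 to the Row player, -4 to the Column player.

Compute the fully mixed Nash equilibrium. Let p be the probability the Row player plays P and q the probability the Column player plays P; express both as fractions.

p = 2/5, q = 1/2

In a mixed NE each player is indifferent between their pure strategies, so the opponent's mix sets the indifference.
The Column player indifferent between P and Q: p·(-9) + (1−p)·(-2) = p·(-6) + (1−p)·(-4) ⟹ (-2) + (-7)p = (-4) + (-2)p ⟹ p = 2/5.
The Row player indifferent between P and Q: q·0 + (1−q)·(-1) = q·(-7) + (1−q)·6 ⟹ (-1) + 1q = 6 + (-13)q ⟹ q = 1/2.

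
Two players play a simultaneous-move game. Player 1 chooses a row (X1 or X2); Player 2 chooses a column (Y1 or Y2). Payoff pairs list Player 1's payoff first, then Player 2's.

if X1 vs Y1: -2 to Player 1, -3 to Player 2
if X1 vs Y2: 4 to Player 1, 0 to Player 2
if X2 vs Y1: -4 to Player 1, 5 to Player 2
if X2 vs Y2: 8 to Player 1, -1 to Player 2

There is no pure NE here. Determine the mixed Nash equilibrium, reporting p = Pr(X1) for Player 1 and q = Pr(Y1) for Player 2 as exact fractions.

p = 2/3, q = 2/3

In a mixed NE each player is indifferent between their pure strategies, so the opponent's mix sets the indifference.
Player 2 indifferent between Y1 and Y2: p·(-3) + (1−p)·5 = p·0 + (1−p)·(-1) ⟹ 5 + (-8)p = (-1) + 1p ⟹ p = 2/3.
Player 1 indifferent between X1 and X2: q·(-2) + (1−q)·4 = q·(-4) + (1−q)·8 ⟹ 4 + (-6)q = 8 + (-12)q ⟹ q = 2/3.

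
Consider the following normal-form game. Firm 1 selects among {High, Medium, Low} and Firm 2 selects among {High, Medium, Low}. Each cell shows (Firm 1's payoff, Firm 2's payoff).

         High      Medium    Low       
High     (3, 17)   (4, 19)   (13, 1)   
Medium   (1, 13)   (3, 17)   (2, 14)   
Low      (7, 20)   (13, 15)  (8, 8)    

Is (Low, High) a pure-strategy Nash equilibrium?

Holding Firm 2 at High: Firm 1 gets 7 from Low, versus 3 from High, 1 from Medium. No profitable deviation for Firm 1.
Holding Firm 1 at Low: Firm 2 gets 20 from High, versus 15 from Medium, 8 from Low. No profitable deviation for Firm 2 either.

Yes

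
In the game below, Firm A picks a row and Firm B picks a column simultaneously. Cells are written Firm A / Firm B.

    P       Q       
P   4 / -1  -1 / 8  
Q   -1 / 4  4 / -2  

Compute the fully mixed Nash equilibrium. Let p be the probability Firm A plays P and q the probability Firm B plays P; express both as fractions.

p = 2/5, q = 1/2

Each player's mixing probability is pinned down by making the *other* player indifferent.
Firm B indifferent between P and Q: p·(-1) + (1−p)·4 = p·8 + (1−p)·(-2) ⟹ 4 + (-5)p = (-2) + 10p ⟹ p = 2/5.
Firm A indifferent between P and Q: q·4 + (1−q)·(-1) = q·(-1) + (1−q)·4 ⟹ (-1) + 5q = 4 + (-5)q ⟹ q = 1/2.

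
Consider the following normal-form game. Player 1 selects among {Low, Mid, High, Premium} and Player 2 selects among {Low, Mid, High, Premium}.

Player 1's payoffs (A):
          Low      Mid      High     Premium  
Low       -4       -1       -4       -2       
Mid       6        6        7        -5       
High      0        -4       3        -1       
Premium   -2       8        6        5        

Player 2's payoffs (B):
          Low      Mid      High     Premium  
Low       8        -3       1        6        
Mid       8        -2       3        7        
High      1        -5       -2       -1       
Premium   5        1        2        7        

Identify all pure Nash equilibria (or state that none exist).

(Mid, Low) and (Premium, Premium)

Check mutual best responses: a cell is a NE iff neither player can gain by unilaterally deviating.
Player 1's best responses — vs Low: Mid (payoff 6); vs Mid: Premium (payoff 8); vs High: Mid (payoff 7); vs Premium: Premium (payoff 5).
Player 2's best responses — vs Low: Low (payoff 8); vs Mid: Low (payoff 8); vs High: Low (payoff 1); vs Premium: Premium (payoff 7).
Mutual best responses occur at (Mid, Low) and (Premium, Premium); at each, neither player gains by switching.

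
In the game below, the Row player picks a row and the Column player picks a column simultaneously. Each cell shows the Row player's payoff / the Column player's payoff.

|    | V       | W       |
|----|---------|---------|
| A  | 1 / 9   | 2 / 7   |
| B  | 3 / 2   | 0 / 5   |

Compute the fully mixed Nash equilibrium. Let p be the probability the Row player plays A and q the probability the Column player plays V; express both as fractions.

p = 3/5, q = 1/2

Each player's mixing probability is pinned down by making the *other* player indifferent.
The Column player indifferent between V and W: p·9 + (1−p)·2 = p·7 + (1−p)·5 ⟹ 2 + 7p = 5 + 2p ⟹ p = 3/5.
The Row player indifferent between A and B: q·1 + (1−q)·2 = q·3 + (1−q)·0 ⟹ 2 + (-1)q = 0 + 3q ⟹ q = 1/2.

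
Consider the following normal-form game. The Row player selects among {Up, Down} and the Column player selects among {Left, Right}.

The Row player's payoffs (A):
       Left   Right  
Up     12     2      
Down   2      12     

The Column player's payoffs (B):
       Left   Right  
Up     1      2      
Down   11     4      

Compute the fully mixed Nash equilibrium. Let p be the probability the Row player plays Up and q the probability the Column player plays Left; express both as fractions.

Each player's mixing probability is pinned down by making the *other* player indifferent.
The Column player indifferent between Left and Right: p·1 + (1−p)·11 = p·2 + (1−p)·4 ⟹ 11 + (-10)p = 4 + (-2)p ⟹ p = 7/8.
The Row player indifferent between Up and Down: q·12 + (1−q)·2 = q·2 + (1−q)·12 ⟹ 2 + 10q = 12 + (-10)q ⟹ q = 1/2.

p = 7/8, q = 1/2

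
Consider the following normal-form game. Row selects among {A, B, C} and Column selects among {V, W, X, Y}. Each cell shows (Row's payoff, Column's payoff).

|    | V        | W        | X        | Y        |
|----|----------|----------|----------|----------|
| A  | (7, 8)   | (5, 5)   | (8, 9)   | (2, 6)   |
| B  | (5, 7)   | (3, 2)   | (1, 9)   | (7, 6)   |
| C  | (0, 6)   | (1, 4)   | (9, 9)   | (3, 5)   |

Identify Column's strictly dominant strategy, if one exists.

Check whether one of Column's strategies beats all alternatives regardless of what the opponent does.
X strictly dominates: vs A: 9 > each of {8, 5, 6}; vs B: 9 > each of {7, 2, 6}; vs C: 9 > each of {6, 4, 5}.

X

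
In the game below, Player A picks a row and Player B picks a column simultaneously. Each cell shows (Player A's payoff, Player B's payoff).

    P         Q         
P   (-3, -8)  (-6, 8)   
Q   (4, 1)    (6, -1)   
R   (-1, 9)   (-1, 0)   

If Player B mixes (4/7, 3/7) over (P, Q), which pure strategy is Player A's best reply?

Player A's best reply maximizes expected payoff against the mix.
P: (4/7)·(-3) + (3/7)·(-6) = -30/7
Q: (4/7)·4 + (3/7)·6 = 34/7
R: (4/7)·(-1) + (3/7)·(-1) = -1
Highest expected payoff is 34/7, from Q.

Q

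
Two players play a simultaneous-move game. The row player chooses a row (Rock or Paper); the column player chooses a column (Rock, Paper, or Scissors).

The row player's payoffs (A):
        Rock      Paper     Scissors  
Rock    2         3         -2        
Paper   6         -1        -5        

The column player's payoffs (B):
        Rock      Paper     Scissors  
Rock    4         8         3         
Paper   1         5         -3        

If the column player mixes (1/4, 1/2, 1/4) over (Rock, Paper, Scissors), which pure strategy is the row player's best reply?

Compute the row player's expected payoff from each pure strategy against the given mix.
Rock: (1/4)·2 + (1/2)·3 + (1/4)·(-2) = 3/2
Paper: (1/4)·6 + (1/2)·(-1) + (1/4)·(-5) = -1/4
Highest expected payoff is 3/2, from Rock.

Rock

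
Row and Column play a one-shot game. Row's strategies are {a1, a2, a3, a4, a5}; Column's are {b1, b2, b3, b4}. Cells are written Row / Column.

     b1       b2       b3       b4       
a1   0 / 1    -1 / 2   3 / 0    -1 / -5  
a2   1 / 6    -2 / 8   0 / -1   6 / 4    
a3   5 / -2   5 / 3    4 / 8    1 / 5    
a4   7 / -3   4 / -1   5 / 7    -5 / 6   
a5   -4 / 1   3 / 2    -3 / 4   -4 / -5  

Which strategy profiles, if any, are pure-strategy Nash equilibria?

A profile is a Nash equilibrium when each player is best-responding to the other.
Row's best responses — vs b1: a4 (payoff 7); vs b2: a3 (payoff 5); vs b3: a4 (payoff 5); vs b4: a2 (payoff 6).
Column's best responses — vs a1: b2 (payoff 2); vs a2: b2 (payoff 8); vs a3: b3 (payoff 8); vs a4: b3 (payoff 7); vs a5: b3 (payoff 4).
The only mutual best response is (a4, b3); neither player gains by switching there.

(a4, b3)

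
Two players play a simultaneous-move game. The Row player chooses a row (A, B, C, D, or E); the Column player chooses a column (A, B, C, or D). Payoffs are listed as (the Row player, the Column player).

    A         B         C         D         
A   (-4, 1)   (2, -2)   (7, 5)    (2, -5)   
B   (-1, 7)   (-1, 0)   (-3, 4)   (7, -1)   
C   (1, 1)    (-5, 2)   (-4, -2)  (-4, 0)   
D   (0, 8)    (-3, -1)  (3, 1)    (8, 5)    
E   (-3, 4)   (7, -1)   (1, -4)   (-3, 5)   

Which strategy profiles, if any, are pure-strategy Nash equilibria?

(A, C)

A profile is a Nash equilibrium when each player is best-responding to the other.
The Row player's best responses — vs A: C (payoff 1); vs B: E (payoff 7); vs C: A (payoff 7); vs D: D (payoff 8).
The Column player's best responses — vs A: C (payoff 5); vs B: A (payoff 7); vs C: B (payoff 2); vs D: A (payoff 8); vs E: D (payoff 5).
The only mutual best response is (A, C); neither player gains by switching there.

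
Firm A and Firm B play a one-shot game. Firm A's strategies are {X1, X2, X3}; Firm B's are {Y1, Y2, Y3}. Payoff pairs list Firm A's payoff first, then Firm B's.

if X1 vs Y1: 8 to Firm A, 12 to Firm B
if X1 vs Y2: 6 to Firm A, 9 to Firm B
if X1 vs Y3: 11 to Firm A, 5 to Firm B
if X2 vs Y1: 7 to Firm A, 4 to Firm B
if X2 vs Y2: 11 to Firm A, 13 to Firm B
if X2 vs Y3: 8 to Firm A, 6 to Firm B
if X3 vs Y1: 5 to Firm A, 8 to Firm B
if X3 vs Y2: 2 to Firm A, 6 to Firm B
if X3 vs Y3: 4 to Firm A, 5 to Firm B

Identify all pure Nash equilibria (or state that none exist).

(X1, Y1) and (X2, Y2)

A profile is a Nash equilibrium when each player is best-responding to the other.
Firm A's best responses — vs Y1: X1 (payoff 8); vs Y2: X2 (payoff 11); vs Y3: X1 (payoff 11).
Firm B's best responses — vs X1: Y1 (payoff 12); vs X2: Y2 (payoff 13); vs X3: Y1 (payoff 8).
Mutual best responses occur at (X1, Y1) and (X2, Y2); at each, neither player gains by switching.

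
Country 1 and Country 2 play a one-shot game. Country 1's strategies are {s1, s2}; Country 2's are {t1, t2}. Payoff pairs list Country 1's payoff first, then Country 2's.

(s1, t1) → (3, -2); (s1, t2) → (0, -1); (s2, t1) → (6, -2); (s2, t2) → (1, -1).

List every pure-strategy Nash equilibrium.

(s2, t2)

Find each player's best response to every opponent strategy; NE are the intersections.
Country 1's best responses — vs t1: s2 (payoff 6); vs t2: s2 (payoff 1).
Country 2's best responses — vs s1: t2 (payoff -1); vs s2: t2 (payoff -1).
The only mutual best response is (s2, t2); neither player gains by switching there.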